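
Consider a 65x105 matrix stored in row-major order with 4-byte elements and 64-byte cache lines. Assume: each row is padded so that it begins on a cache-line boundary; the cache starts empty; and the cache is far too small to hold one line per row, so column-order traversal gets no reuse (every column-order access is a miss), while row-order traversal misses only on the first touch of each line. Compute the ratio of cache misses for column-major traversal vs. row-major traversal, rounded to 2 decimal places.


Each row occupies 105 * 4 = 420 bytes and starts on a line boundary, so it spans ceil(420 / 64) = 7 cache lines.
Row-major traversal misses (one per line touched): 65 * ceil(105 * 4 / 64) = 455
Column-major traversal misses (no reuse, every access misses): 65 * 105 = 6825
Ratio = 6825 / 455 = 15.0

15.0


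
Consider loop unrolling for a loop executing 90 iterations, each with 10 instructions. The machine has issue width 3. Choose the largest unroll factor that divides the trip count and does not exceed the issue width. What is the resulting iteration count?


Largest divisor of 90 <= 3 is 3
New iterations = 90 / 3 = 30

30


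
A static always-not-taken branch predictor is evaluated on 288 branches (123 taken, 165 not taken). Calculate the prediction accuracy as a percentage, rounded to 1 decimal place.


Predictor: always-not-taken
Correct predictions = 165
Accuracy = 165 / 288 * 100 = 57.3%

57.3


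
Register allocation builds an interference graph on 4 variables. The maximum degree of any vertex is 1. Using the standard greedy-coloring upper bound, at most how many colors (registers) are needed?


Greedy coloring never needs more than (max_degree + 1) colors: when coloring a vertex, at most max_degree neighbors are already colored.
Upper bound = 1 + 1 = 2

2


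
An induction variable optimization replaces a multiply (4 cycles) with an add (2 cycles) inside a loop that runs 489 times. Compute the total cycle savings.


Per-iteration saving = 4 - 2 = 2
Total saved = 489 * 2 = 978

978


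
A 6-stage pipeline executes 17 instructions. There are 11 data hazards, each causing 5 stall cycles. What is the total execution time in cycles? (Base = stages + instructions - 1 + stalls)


Base cycles = 6 + 17 - 1 = 22
Total stalls = 11 * 5 = 55
Total = 22 + 55 = 77

77


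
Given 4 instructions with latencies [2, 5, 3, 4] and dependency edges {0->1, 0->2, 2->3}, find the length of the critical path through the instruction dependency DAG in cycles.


Compute longest path through dependency graph: dist(Ik) = max over predecessors of dist + latency(Ik).
dist(I0) = latency 2 = 2
dist(I1) = dist(I0) + 5 = 2 + 5 = 7
dist(I2) = dist(I0) + 3 = 2 + 3 = 5
dist(I3) = dist(I2) + 4 = 5 + 4 = 9
Critical path = max dist = 9

9


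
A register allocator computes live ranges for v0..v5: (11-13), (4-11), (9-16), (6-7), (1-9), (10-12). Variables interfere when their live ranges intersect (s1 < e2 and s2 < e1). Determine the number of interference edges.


Check all pairs for overlapping intervals.
Two intervals (s1,e1) and (s2,e2) overlap if s1 < e2 and s2 < e1.
v0 (11-13) vs v1..v5: overlaps v2, v5 -> 2
v1 (4-11) vs v2..v5: overlaps v2, v3, v4, v5 -> 4
v2 (9-16) vs v3..v5: overlaps v5 -> 1
v3 (6-7) vs v4..v5: overlaps v4 -> 1
v4 (1-9) vs v5: overlaps none -> 0
Total overlapping pairs = 2 + 4 + 1 + 1 + 0 = 8

8


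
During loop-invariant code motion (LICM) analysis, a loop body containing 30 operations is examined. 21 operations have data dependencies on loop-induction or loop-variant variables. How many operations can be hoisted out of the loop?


Invariant candidates = total - loop-dependent
= 30 - 21 = 9

9


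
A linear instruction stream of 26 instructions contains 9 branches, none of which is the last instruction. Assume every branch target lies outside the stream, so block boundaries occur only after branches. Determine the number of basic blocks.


With no in-sequence branch targets, the leaders are the first instruction plus the instruction after each branch.
Number of basic blocks = branches + 1
= 9 + 1 = 10

10


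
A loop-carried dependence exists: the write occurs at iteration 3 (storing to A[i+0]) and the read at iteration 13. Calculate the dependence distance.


Distance = read iteration - write iteration
= 13 - 3 = 10

10


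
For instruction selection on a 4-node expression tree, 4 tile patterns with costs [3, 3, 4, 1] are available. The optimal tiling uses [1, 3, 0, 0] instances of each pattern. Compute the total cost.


Total cost = sum(count_i * cost_i)
= 1*3 + 3*3 + 0*4 + 0*1
= 12

12


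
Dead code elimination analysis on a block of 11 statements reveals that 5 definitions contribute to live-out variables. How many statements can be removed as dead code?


Dead code = total statements - live definitions
= 11 - 5 = 6

6


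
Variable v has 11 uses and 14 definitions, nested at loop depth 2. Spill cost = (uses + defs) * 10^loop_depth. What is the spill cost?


uses + defs = 11 + 14 = 25
10^2 = 100
Spill cost = 25 * 100 = 2500

2500


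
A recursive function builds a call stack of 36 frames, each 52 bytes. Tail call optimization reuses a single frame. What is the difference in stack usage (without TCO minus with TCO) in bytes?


Without TCO: 36 * 52 = 1872 bytes
With TCO: reuse 1 frame = 52 bytes
Savings = 1872 - 52 = 1820

1820


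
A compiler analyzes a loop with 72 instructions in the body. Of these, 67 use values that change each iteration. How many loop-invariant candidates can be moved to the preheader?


Invariant candidates = total - loop-dependent
= 72 - 67 = 5

5


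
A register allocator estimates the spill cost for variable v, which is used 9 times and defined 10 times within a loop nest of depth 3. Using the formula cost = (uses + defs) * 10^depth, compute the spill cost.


uses + defs = 9 + 10 = 19
10^3 = 1000
Spill cost = 19 * 1000 = 19000

19000


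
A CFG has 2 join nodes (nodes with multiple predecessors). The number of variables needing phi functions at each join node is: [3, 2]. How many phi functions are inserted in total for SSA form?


Total phi functions = sum of phi functions at each join node
= 3 + 2 = 5

5


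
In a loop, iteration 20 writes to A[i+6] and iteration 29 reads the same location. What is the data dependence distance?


Distance = read iteration - write iteration
= 29 - 20 = 9

9


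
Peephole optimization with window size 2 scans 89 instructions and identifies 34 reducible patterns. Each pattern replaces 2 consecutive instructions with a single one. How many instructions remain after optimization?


Each match removes 1 instructions.
Total removed = 34 * 1 = 34
Remaining = 89 - 34 = 55

55


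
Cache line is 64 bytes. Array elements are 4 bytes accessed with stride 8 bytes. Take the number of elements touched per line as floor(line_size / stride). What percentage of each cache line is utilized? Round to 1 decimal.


Elements per cache line = floor(64 / 8) = 8
Bytes used = 8 * 4 = 32
Utilization = 32 / 64 * 100 = 50.0%

50.0


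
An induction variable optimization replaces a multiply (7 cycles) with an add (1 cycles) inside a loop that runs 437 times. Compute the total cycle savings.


Per-iteration saving = 7 - 1 = 6
Total saved = 437 * 6 = 2622

2622


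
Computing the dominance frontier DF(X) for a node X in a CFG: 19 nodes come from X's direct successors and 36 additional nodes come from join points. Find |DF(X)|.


DF(X) = direct successor contributions + join point contributions
= 19 + 36 = 55

55


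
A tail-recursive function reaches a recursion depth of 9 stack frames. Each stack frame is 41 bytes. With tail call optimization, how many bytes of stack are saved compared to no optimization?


Without TCO: 9 * 41 = 369 bytes
With TCO: reuse 1 frame = 41 bytes
Savings = 369 - 41 = 328

328


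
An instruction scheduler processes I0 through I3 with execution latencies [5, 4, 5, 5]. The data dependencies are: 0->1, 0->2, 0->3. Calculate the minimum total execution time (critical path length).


Compute longest path through dependency graph: dist(Ik) = max over predecessors of dist + latency(Ik).
dist(I0) = latency 5 = 5
dist(I1) = dist(I0) + 4 = 5 + 4 = 9
dist(I2) = dist(I0) + 5 = 5 + 5 = 10
dist(I3) = dist(I0) + 5 = 5 + 5 = 10
Critical path = max dist = 10

10


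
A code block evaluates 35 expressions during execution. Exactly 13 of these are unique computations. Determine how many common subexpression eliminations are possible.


CSE count = total expressions - unique expressions
= 35 - 13 = 22

22


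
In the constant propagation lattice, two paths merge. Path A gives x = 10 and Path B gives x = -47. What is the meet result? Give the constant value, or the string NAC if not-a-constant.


Meet operation: if both paths give the same constant, result is that constant; if they differ, result is NAC (not-a-constant).
Path A: 10, Path B: -47 -> differ
Result: not-a-constant -> NAC

NAC


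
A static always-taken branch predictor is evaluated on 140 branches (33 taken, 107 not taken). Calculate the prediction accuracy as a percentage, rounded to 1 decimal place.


Predictor: always-taken
Correct predictions = 33
Accuracy = 33 / 140 * 100 = 23.6%

23.6


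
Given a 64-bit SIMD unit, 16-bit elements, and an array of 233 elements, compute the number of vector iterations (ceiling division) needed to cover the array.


Width = 64 / 16 = 4 elements per vector op
Iterations = ceil(233 / 4) = 59

59


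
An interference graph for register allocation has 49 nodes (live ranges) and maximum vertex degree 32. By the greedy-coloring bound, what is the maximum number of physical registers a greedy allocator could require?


Greedy coloring never needs more than (max_degree + 1) colors: when coloring a vertex, at most max_degree neighbors are already colored.
Upper bound = 32 + 1 = 33

33


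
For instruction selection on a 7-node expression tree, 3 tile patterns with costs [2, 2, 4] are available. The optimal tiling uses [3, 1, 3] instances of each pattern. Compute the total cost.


Total cost = sum(count_i * cost_i)
= 3*2 + 1*2 + 3*4
= 20

20


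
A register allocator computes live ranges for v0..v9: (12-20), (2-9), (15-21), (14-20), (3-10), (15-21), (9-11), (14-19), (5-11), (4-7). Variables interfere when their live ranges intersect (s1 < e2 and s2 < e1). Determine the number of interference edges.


Check all pairs for overlapping intervals.
Two intervals (s1,e1) and (s2,e2) overlap if s1 < e2 and s2 < e1.
v0 (12-20) vs v1..v9: overlaps v2, v3, v5, v7 -> 4
v1 (2-9) vs v2..v9: overlaps v4, v8, v9 -> 3
v2 (15-21) vs v3..v9: overlaps v3, v5, v7 -> 3
v3 (14-20) vs v4..v9: overlaps v5, v7 -> 2
v4 (3-10) vs v5..v9: overlaps v6, v8, v9 -> 3
v5 (15-21) vs v6..v9: overlaps v7 -> 1
v6 (9-11) vs v7..v9: overlaps v8 -> 1
v7 (14-19) vs v8..v9: overlaps none -> 0
v8 (5-11) vs v9: overlaps v9 -> 1
Total overlapping pairs = 4 + 3 + 3 + 2 + 3 + 1 + 1 + 0 + 1 = 18

18


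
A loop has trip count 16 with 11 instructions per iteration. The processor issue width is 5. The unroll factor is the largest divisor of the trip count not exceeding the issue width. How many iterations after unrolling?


Largest divisor of 16 <= 5 is 4
New iterations = 16 / 4 = 4

4


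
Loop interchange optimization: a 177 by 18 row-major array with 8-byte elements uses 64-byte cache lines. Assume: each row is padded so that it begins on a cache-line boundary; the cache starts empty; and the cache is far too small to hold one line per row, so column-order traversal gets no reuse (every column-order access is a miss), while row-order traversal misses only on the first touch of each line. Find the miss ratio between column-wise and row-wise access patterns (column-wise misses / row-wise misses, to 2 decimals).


Each row occupies 18 * 8 = 144 bytes and starts on a line boundary, so it spans ceil(144 / 64) = 3 cache lines.
Row-major traversal misses (one per line touched): 177 * ceil(18 * 8 / 64) = 531
Column-major traversal misses (no reuse, every access misses): 177 * 18 = 3186
Ratio = 3186 / 531 = 6.0

6.0


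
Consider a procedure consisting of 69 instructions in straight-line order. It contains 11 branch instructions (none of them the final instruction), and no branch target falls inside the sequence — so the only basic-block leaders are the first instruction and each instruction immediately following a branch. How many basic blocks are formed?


With no in-sequence branch targets, the leaders are the first instruction plus the instruction after each branch.
Number of basic blocks = branches + 1
= 11 + 1 = 12

12


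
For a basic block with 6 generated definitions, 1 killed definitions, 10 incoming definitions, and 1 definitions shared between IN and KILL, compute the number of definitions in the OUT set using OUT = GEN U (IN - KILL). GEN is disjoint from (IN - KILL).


IN - KILL: 10 - 1 = 9 surviving definitions
OUT = GEN + surviving = 6 + 9 = 15

15


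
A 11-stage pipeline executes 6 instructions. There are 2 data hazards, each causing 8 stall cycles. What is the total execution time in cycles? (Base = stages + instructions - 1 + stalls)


Base cycles = 11 + 6 - 1 = 16
Total stalls = 2 * 8 = 16
Total = 16 + 16 = 32

32


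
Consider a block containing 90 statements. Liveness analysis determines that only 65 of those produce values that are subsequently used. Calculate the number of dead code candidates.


Dead code = total statements - live definitions
= 90 - 65 = 25

25


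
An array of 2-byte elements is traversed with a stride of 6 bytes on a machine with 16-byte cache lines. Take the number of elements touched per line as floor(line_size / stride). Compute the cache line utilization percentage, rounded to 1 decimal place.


Elements per cache line = floor(16 / 6) = 2
Bytes used = 2 * 2 = 4
Utilization = 4 / 16 * 100 = 25.0%

25.0


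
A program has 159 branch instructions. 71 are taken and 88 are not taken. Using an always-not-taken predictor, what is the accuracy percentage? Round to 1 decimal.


Predictor: always-not-taken
Correct predictions = 88
Accuracy = 88 / 159 * 100 = 55.3%

55.3


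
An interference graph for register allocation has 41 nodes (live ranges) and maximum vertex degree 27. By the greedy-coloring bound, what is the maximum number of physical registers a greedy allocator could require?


Greedy coloring never needs more than (max_degree + 1) colors: when coloring a vertex, at most max_degree neighbors are already colored.
Upper bound = 27 + 1 = 28

28


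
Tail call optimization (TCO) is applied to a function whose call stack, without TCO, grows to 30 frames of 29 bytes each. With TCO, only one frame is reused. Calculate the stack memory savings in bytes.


Without TCO: 30 * 29 = 870 bytes
With TCO: reuse 1 frame = 29 bytes
Savings = 870 - 29 = 841

841


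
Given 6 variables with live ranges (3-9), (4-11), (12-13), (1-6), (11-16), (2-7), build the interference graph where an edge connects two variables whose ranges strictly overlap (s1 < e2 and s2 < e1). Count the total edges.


Check all pairs for overlapping intervals.
Two intervals (s1,e1) and (s2,e2) overlap if s1 < e2 and s2 < e1.
v0 (3-9) vs v1..v5: overlaps v1, v3, v5 -> 3
v1 (4-11) vs v2..v5: overlaps v3, v5 -> 2
v2 (12-13) vs v3..v5: overlaps v4 -> 1
v3 (1-6) vs v4..v5: overlaps v5 -> 1
v4 (11-16) vs v5: overlaps none -> 0
Total overlapping pairs = 3 + 2 + 1 + 1 + 0 = 7

7


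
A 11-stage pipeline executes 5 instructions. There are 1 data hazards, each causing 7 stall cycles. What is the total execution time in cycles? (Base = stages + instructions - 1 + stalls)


Base cycles = 11 + 5 - 1 = 15
Total stalls = 1 * 7 = 7
Total = 15 + 7 = 22

22


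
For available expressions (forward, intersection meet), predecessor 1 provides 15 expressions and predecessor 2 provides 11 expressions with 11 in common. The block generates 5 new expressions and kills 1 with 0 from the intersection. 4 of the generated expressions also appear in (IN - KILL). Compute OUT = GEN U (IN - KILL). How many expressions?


IN = intersection of predecessors = 11
IN - KILL = 11 - 0 = 11
|OUT| = |GEN| + |IN - KILL| - |GEN ∩ (IN - KILL)| = 5 + 11 - 4 = 12

12


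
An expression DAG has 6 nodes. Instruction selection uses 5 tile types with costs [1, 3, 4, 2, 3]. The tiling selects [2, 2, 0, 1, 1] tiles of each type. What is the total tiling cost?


Total cost = sum(count_i * cost_i)
= 2*1 + 2*3 + 0*4 + 1*2 + 1*3
= 13

13


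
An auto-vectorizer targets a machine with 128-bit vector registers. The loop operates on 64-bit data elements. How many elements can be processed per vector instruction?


Width = SIMD bits / data type bits
= 128 / 64 = 2

2


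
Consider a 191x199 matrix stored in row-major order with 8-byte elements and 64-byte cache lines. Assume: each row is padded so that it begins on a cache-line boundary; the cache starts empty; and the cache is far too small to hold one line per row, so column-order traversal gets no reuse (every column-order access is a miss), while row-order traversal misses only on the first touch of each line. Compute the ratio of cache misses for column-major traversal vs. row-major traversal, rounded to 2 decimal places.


Each row occupies 199 * 8 = 1592 bytes and starts on a line boundary, so it spans ceil(1592 / 64) = 25 cache lines.
Row-major traversal misses (one per line touched): 191 * ceil(199 * 8 / 64) = 4775
Column-major traversal misses (no reuse, every access misses): 191 * 199 = 38009
Ratio = 38009 / 4775 = 7.96

7.96


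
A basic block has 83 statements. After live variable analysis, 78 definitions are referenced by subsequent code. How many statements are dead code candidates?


Dead code = total statements - live definitions
= 83 - 78 = 5

5


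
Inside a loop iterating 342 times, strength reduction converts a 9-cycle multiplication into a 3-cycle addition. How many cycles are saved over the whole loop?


Per-iteration saving = 9 - 3 = 6
Total saved = 342 * 6 = 2052

2052


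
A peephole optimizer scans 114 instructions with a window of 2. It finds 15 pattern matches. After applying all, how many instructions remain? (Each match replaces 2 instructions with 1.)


Each match removes 1 instructions.
Total removed = 15 * 1 = 15
Remaining = 114 - 15 = 99

99


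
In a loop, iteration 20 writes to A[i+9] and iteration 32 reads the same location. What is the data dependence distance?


Distance = read iteration - write iteration
= 32 - 20 = 12

12


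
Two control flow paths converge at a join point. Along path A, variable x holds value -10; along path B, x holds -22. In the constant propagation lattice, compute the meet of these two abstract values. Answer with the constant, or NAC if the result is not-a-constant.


Meet operation: if both paths give the same constant, result is that constant; if they differ, result is NAC (not-a-constant).
Path A: -10, Path B: -22 -> differ
Result: not-a-constant -> NAC

NAC


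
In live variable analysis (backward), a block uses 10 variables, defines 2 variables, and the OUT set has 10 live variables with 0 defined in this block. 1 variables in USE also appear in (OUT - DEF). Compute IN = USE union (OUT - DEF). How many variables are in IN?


OUT - DEF: 10 - 0 = 10
|IN| = |USE| + |OUT - DEF| - |USE ∩ (OUT - DEF)| = 10 + 10 - 1 = 19

19


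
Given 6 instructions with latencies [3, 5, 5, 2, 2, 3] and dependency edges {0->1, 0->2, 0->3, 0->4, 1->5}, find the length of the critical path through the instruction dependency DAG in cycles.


Compute longest path through dependency graph: dist(Ik) = max over predecessors of dist + latency(Ik).
dist(I0) = latency 3 = 3
dist(I1) = dist(I0) + 5 = 3 + 5 = 8
dist(I2) = dist(I0) + 5 = 3 + 5 = 8
dist(I3) = dist(I0) + 2 = 3 + 2 = 5
dist(I4) = dist(I0) + 2 = 3 + 2 = 5
dist(I5) = dist(I1) + 3 = 8 + 3 = 11
Critical path = max dist = 11

11


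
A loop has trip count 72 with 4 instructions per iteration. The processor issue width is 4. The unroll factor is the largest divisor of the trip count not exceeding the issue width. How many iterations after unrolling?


Largest divisor of 72 <= 4 is 4
New iterations = 72 / 4 = 18

18


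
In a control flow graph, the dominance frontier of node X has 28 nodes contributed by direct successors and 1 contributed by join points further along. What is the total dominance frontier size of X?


DF(X) = direct successor contributions + join point contributions
= 28 + 1 = 29

29


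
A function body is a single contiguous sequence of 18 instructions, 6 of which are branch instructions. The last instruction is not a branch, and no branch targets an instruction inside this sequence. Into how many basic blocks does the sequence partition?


With no in-sequence branch targets, the leaders are the first instruction plus the instruction after each branch.
Number of basic blocks = branches + 1
= 6 + 1 = 7

7


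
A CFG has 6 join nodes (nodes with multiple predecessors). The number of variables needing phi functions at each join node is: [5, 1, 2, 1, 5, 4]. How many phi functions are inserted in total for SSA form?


Total phi functions = sum of phi functions at each join node
= 5 + 1 + 2 + 1 + 5 + 4 = 18

18


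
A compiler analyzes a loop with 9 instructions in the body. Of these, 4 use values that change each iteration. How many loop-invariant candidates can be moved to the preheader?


Invariant candidates = total - loop-dependent
= 9 - 4 = 5

5


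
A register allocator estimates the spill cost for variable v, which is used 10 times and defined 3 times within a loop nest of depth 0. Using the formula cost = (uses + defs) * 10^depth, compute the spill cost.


uses + defs = 10 + 3 = 13
10^0 = 1
Spill cost = 13 * 1 = 13

13


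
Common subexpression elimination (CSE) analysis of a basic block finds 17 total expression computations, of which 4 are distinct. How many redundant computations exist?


CSE count = total expressions - unique expressions
= 17 - 4 = 13

13


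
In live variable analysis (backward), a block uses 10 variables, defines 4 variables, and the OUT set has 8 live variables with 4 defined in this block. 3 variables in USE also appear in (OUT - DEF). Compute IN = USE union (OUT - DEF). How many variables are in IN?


OUT - DEF: 8 - 4 = 4
|IN| = |USE| + |OUT - DEF| - |USE ∩ (OUT - DEF)| = 10 + 4 - 3 = 11

11


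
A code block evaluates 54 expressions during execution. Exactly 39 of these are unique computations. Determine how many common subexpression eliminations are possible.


CSE count = total expressions - unique expressions
= 54 - 39 = 15

15


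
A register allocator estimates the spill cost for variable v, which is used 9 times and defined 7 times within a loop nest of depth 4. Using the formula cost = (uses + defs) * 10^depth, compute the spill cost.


uses + defs = 9 + 7 = 16
10^4 = 10000
Spill cost = 16 * 10000 = 160000

160000


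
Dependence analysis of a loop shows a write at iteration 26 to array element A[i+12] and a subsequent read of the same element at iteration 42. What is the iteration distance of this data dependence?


Distance = read iteration - write iteration
= 42 - 26 = 16

16


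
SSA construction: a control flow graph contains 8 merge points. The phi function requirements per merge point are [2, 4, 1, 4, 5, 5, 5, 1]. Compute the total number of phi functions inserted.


Total phi functions = sum of phi functions at each join node
= 2 + 4 + 1 + 4 + 5 + 5 + 5 + 1 = 27

27


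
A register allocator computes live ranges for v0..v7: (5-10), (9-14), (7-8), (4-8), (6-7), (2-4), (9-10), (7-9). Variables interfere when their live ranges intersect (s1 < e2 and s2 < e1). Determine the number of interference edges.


Check all pairs for overlapping intervals.
Two intervals (s1,e1) and (s2,e2) overlap if s1 < e2 and s2 < e1.
v0 (5-10) vs v1..v7: overlaps v1, v2, v3, v4, v6, v7 -> 6
v1 (9-14) vs v2..v7: overlaps v6 -> 1
v2 (7-8) vs v3..v7: overlaps v3, v7 -> 2
v3 (4-8) vs v4..v7: overlaps v4, v7 -> 2
v4 (6-7) vs v5..v7: overlaps none -> 0
v5 (2-4) vs v6..v7: overlaps none -> 0
v6 (9-10) vs v7: overlaps none -> 0
Total overlapping pairs = 6 + 1 + 2 + 2 + 0 + 0 + 0 = 11

11


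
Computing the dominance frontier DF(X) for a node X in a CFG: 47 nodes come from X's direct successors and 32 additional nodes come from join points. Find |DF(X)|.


DF(X) = direct successor contributions + join point contributions
= 47 + 32 = 79

79


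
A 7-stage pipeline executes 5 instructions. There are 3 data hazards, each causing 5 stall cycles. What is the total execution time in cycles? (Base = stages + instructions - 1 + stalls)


Base cycles = 7 + 5 - 1 = 11
Total stalls = 3 * 5 = 15
Total = 11 + 15 = 26

26


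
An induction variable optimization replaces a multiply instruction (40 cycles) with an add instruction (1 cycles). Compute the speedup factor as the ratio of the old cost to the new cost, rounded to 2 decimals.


Ratio = mult_cost / add_cost = 40 / 1 = 40.0

40.0


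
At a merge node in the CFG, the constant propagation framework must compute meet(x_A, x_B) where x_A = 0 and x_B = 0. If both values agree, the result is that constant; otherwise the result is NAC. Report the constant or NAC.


Meet operation: if both paths give the same constant, result is that constant; if they differ, result is NAC (not-a-constant).
Path A: 0, Path B: 0 -> equal
Result: constant -> 0

0


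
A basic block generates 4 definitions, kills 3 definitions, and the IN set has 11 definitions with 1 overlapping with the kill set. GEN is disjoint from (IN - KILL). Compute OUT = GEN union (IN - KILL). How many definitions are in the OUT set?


IN - KILL: 11 - 1 = 10 surviving definitions
OUT = GEN + surviving = 4 + 10 = 14

14


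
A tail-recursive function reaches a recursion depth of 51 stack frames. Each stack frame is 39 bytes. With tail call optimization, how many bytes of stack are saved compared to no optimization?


Without TCO: 51 * 39 = 1989 bytes
With TCO: reuse 1 frame = 39 bytes
Savings = 1989 - 39 = 1950

1950


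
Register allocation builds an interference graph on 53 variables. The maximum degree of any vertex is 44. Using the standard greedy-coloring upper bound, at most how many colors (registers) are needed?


Greedy coloring never needs more than (max_degree + 1) colors: when coloring a vertex, at most max_degree neighbors are already colored.
Upper bound = 44 + 1 = 45

45


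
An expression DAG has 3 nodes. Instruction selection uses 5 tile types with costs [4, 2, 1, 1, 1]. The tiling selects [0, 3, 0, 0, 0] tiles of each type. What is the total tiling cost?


Total cost = sum(count_i * cost_i)
= 0*4 + 3*2 + 0*1 + 0*1 + 0*1
= 6

6


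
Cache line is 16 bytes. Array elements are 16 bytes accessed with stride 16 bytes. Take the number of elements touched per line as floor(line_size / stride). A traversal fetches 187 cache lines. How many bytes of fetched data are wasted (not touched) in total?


Elements per line = floor(16 / 16) = 1
Bytes used per line = 1 * 16 = 16
Wasted per line = 16 - 16 = 0
Total wasted = 0 * 187 = 0

0


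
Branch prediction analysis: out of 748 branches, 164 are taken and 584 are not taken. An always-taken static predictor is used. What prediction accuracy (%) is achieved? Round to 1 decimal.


Predictor: always-taken
Correct predictions = 164
Accuracy = 164 / 748 * 100 = 21.9%

21.9


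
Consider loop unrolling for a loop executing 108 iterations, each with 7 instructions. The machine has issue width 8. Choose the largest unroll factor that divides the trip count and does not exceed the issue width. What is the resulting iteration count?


Largest divisor of 108 <= 8 is 6
New iterations = 108 / 6 = 18

18


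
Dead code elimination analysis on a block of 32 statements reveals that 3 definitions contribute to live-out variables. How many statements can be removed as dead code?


Dead code = total statements - live definitions
= 32 - 3 = 29

29


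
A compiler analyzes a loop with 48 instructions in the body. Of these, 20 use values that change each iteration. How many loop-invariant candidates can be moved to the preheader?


Invariant candidates = total - loop-dependent
= 48 - 20 = 28

28


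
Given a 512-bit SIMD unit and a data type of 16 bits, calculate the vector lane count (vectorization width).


Width = SIMD bits / data type bits
= 512 / 16 = 32

32


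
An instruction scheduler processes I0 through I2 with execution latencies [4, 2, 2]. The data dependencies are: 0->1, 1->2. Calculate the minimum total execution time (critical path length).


Compute longest path through dependency graph: dist(Ik) = max over predecessors of dist + latency(Ik).
dist(I0) = latency 4 = 4
dist(I1) = dist(I0) + 2 = 4 + 2 = 6
dist(I2) = dist(I1) + 2 = 6 + 2 = 8
Critical path = max dist = 8

8


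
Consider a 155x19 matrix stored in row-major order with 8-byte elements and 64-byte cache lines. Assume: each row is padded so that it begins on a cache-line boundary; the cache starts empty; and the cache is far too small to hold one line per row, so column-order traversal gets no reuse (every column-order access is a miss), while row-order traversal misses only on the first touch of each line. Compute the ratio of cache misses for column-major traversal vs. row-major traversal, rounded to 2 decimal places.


Each row occupies 19 * 8 = 152 bytes and starts on a line boundary, so it spans ceil(152 / 64) = 3 cache lines.
Row-major traversal misses (one per line touched): 155 * ceil(19 * 8 / 64) = 465
Column-major traversal misses (no reuse, every access misses): 155 * 19 = 2945
Ratio = 2945 / 465 = 6.33

6.33


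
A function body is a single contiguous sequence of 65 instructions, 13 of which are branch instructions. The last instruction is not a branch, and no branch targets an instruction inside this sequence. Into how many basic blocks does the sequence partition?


With no in-sequence branch targets, the leaders are the first instruction plus the instruction after each branch.
Number of basic blocks = branches + 1
= 13 + 1 = 14

14


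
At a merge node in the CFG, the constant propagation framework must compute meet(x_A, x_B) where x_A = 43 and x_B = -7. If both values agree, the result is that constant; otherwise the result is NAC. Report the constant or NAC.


Meet operation: if both paths give the same constant, result is that constant; if they differ, result is NAC (not-a-constant).
Path A: 43, Path B: -7 -> differ
Result: not-a-constant -> NAC

NAC


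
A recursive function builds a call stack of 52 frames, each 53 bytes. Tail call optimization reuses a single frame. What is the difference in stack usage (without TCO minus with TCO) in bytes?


Without TCO: 52 * 53 = 2756 bytes
With TCO: reuse 1 frame = 53 bytes
Savings = 2756 - 53 = 2703

2703


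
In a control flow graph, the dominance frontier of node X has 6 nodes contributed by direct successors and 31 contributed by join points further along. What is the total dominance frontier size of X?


DF(X) = direct successor contributions + join point contributions
= 6 + 31 = 37

37


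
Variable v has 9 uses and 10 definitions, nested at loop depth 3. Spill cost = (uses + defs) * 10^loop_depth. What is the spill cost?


uses + defs = 9 + 10 = 19
10^3 = 1000
Spill cost = 19 * 1000 = 19000

19000


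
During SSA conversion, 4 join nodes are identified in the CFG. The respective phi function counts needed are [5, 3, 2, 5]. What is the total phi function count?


Total phi functions = sum of phi functions at each join node
= 5 + 3 + 2 + 5 = 15

15


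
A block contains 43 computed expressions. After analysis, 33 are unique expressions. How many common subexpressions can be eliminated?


CSE count = total expressions - unique expressions
= 43 - 33 = 10

10


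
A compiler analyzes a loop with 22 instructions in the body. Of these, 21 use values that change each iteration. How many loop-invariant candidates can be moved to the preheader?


Invariant candidates = total - loop-dependent
= 22 - 21 = 1

1


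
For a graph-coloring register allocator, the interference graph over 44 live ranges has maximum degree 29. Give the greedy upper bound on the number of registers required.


Greedy coloring never needs more than (max_degree + 1) colors: when coloring a vertex, at most max_degree neighbors are already colored.
Upper bound = 29 + 1 = 30

30


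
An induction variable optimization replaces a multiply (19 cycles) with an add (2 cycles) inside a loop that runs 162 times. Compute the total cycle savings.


Per-iteration saving = 19 - 2 = 17
Total saved = 162 * 17 = 2754

2754


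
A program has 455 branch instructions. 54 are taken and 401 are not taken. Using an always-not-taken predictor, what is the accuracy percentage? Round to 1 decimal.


Predictor: always-not-taken
Correct predictions = 401
Accuracy = 401 / 455 * 100 = 88.1%

88.1


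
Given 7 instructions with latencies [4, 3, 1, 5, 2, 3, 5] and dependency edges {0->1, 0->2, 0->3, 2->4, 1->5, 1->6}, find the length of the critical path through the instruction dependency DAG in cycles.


Compute longest path through dependency graph: dist(Ik) = max over predecessors of dist + latency(Ik).
dist(I0) = latency 4 = 4
dist(I1) = dist(I0) + 3 = 4 + 3 = 7
dist(I2) = dist(I0) + 1 = 4 + 1 = 5
dist(I3) = dist(I0) + 5 = 4 + 5 = 9
dist(I4) = dist(I2) + 2 = 5 + 2 = 7
dist(I5) = dist(I1) + 3 = 7 + 3 = 10
dist(I6) = dist(I1) + 5 = 7 + 5 = 12
Critical path = max dist = 12

12


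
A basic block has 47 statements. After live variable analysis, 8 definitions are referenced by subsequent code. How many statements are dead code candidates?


Dead code = total statements - live definitions
= 47 - 8 = 39

39


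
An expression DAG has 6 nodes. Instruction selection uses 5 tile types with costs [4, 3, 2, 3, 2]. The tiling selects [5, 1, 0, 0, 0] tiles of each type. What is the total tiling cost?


Total cost = sum(count_i * cost_i)
= 5*4 + 1*3 + 0*2 + 0*3 + 0*2
= 23

23


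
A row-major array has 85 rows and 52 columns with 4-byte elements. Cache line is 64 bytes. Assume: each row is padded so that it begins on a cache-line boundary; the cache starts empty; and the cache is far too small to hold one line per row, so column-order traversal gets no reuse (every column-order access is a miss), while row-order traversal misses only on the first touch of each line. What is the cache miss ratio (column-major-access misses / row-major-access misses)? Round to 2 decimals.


Each row occupies 52 * 4 = 208 bytes and starts on a line boundary, so it spans ceil(208 / 64) = 4 cache lines.
Row-major traversal misses (one per line touched): 85 * ceil(52 * 4 / 64) = 340
Column-major traversal misses (no reuse, every access misses): 85 * 52 = 4420
Ratio = 4420 / 340 = 13.0

13.0


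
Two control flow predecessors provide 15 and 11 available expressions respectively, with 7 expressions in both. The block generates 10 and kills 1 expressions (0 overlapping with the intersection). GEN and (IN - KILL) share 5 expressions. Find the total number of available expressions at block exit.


IN = intersection of predecessors = 7
IN - KILL = 7 - 0 = 7
|OUT| = |GEN| + |IN - KILL| - |GEN ∩ (IN - KILL)| = 10 + 7 - 5 = 12

12


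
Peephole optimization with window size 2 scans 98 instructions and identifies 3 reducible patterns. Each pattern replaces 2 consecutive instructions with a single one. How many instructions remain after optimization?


Each match removes 1 instructions.
Total removed = 3 * 1 = 3
Remaining = 98 - 3 = 95

95


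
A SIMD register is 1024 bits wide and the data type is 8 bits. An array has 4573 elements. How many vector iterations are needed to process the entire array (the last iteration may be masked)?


Width = 1024 / 8 = 128 elements per vector op
Iterations = ceil(4573 / 128) = 36

36


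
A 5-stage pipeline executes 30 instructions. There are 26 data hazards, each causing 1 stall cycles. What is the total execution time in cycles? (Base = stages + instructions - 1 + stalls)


Base cycles = 5 + 30 - 1 = 34
Total stalls = 26 * 1 = 26
Total = 34 + 26 = 60

60


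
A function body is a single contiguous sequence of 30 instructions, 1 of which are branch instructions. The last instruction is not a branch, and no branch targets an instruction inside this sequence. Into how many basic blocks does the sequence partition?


With no in-sequence branch targets, the leaders are the first instruction plus the instruction after each branch.
Number of basic blocks = branches + 1
= 1 + 1 = 2

2


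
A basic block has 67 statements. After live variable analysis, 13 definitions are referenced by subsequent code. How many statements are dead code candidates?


Dead code = total statements - live definitions
= 67 - 13 = 54

54


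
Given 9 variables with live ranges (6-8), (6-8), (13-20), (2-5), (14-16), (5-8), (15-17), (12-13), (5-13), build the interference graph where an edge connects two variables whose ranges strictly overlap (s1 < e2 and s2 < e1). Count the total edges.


Check all pairs for overlapping intervals.
Two intervals (s1,e1) and (s2,e2) overlap if s1 < e2 and s2 < e1.
v0 (6-8) vs v1..v8: overlaps v1, v5, v8 -> 3
v1 (6-8) vs v2..v8: overlaps v5, v8 -> 2
v2 (13-20) vs v3..v8: overlaps v4, v6 -> 2
v3 (2-5) vs v4..v8: overlaps none -> 0
v4 (14-16) vs v5..v8: overlaps v6 -> 1
v5 (5-8) vs v6..v8: overlaps v8 -> 1
v6 (15-17) vs v7..v8: overlaps none -> 0
v7 (12-13) vs v8: overlaps v8 -> 1
Total overlapping pairs = 3 + 2 + 2 + 0 + 1 + 1 + 0 + 1 = 10

10


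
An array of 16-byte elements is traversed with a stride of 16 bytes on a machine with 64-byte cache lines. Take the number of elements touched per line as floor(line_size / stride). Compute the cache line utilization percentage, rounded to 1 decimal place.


Elements per cache line = floor(64 / 16) = 4
Bytes used = 4 * 16 = 64
Utilization = 64 / 64 * 100 = 100.0%

100.0


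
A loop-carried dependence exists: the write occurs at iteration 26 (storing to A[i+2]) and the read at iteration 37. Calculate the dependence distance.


Distance = read iteration - write iteration
= 37 - 26 = 11

11


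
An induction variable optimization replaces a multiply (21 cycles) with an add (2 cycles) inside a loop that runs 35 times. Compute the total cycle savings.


Per-iteration saving = 21 - 2 = 19
Total saved = 35 * 19 = 665

665


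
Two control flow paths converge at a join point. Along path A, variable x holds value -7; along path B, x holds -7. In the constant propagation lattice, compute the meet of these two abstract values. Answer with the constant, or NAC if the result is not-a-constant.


Meet operation: if both paths give the same constant, result is that constant; if they differ, result is NAC (not-a-constant).
Path A: -7, Path B: -7 -> equal
Result: constant -> -7

-7


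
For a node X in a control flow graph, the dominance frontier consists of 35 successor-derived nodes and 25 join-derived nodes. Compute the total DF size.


DF(X) = direct successor contributions + join point contributions
= 35 + 25 = 60

60


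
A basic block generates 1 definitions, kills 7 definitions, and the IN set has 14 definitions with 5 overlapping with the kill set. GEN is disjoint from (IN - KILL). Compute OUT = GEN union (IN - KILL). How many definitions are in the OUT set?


IN - KILL: 14 - 5 = 9 surviving definitions
OUT = GEN + surviving = 1 + 9 = 10

10


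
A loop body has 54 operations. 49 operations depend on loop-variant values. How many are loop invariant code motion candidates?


Invariant candidates = total - loop-dependent
= 54 - 49 = 5

5


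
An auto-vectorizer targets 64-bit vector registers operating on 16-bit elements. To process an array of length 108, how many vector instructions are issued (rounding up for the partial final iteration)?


Width = 64 / 16 = 4 elements per vector op
Iterations = ceil(108 / 4) = 27

27
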